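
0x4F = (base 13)61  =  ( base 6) 211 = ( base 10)79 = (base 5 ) 304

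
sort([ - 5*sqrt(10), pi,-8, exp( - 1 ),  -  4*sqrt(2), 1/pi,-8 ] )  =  [ - 5*sqrt( 10),-8, - 8, - 4*sqrt(2), 1/pi,exp(  -  1),pi ] 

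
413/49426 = 413/49426 = 0.01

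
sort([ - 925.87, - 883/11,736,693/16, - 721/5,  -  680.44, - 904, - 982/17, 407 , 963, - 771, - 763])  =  [ - 925.87,- 904, - 771, - 763, - 680.44, - 721/5, - 883/11, - 982/17 , 693/16,407,736,963 ]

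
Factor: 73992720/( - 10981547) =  - 2^4*3^1*5^1*53^(-1)*207199^(-1 )*308303^1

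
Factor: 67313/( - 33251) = - 41^( - 1) * 83^1  =  - 83/41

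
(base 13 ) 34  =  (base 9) 47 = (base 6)111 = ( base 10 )43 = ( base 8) 53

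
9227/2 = 9227/2 = 4613.50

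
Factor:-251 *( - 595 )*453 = 67653285 = 3^1*5^1 * 7^1 * 17^1*151^1*251^1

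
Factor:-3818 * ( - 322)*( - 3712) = -4563517952 = -2^9*7^1*23^2 * 29^1*83^1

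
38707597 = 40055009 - 1347412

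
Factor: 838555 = 5^1 * 167711^1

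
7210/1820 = 3  +  25/26 = 3.96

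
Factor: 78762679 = 4157^1 *18947^1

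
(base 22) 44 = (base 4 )1130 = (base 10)92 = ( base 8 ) 134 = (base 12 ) 78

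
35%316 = 35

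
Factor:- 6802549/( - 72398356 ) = 2^( - 2)*13^1*23^1*22751^1*18099589^( - 1)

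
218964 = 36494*6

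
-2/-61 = 2/61=0.03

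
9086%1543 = 1371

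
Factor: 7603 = 7603^1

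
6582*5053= 33258846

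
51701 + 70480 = 122181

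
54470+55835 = 110305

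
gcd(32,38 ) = 2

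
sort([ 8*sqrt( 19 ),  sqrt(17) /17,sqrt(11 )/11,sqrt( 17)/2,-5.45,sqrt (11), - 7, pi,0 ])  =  [  -  7, - 5.45,0, sqrt(17) /17,sqrt( 11) /11,sqrt ( 17 )/2,pi,sqrt(11), 8 * sqrt (19 )]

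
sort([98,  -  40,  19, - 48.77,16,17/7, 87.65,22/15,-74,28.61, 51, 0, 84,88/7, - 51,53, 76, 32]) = [ - 74, - 51 , - 48.77, - 40,0, 22/15,17/7,88/7, 16,  19 , 28.61,32 , 51, 53,76,84,87.65, 98]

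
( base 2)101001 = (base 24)1h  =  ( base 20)21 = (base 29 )1C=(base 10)41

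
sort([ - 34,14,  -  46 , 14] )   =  [ - 46,- 34,14,14 ] 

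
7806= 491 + 7315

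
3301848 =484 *6822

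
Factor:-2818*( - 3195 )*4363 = 39282314130 = 2^1*3^2*5^1* 71^1*1409^1*4363^1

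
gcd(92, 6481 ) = 1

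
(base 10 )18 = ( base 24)I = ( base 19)I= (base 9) 20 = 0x12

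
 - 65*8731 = -567515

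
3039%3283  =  3039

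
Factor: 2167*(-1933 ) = - 4188811  =  - 11^1 * 197^1*1933^1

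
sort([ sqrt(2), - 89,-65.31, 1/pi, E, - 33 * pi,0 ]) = [ - 33*pi, - 89, - 65.31,  0, 1/pi,sqrt( 2 ), E] 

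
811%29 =28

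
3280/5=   656 = 656.00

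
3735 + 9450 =13185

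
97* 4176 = 405072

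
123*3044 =374412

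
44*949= 41756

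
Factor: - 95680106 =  - 2^1*29^1* 1649657^1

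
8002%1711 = 1158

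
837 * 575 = 481275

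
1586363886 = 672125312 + 914238574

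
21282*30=638460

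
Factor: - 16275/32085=-3^( - 1) * 5^1*7^1* 23^ ( - 1) = -35/69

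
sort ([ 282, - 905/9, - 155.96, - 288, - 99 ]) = [ - 288, - 155.96, - 905/9 , - 99, 282]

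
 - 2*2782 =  - 5564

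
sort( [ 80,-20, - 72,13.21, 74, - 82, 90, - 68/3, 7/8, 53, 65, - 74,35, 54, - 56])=[ - 82 ,- 74, - 72, - 56, - 68/3, - 20,7/8, 13.21, 35, 53,54, 65, 74, 80, 90]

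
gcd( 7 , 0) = 7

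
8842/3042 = 2 + 1379/1521 = 2.91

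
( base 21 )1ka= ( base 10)871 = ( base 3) 1012021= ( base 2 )1101100111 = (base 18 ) 2C7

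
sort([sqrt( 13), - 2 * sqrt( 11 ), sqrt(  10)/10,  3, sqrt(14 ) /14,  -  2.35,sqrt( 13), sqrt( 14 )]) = [ - 2*sqrt ( 11 ), - 2.35, sqrt( 14 )/14, sqrt ( 10)/10, 3, sqrt( 13 ), sqrt( 13),sqrt(14)]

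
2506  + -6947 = - 4441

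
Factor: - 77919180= - 2^2*3^1*5^1*1298653^1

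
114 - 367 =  - 253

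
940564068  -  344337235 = 596226833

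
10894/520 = 20 + 19/20  =  20.95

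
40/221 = 40/221=0.18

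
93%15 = 3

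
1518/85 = 1518/85 = 17.86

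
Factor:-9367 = -17^1*19^1 * 29^1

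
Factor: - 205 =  -5^1*41^1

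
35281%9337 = 7270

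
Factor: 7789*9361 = 11^1 * 23^1*37^1 * 7789^1  =  72912829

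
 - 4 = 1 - 5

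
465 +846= 1311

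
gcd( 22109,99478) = 1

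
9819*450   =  4418550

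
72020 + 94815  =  166835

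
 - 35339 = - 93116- - 57777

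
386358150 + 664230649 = 1050588799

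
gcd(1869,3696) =21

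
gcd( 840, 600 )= 120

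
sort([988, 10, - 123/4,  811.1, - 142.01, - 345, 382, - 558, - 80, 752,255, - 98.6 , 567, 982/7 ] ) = [ - 558, -345, - 142.01, - 98.6, - 80, - 123/4,10, 982/7 , 255,382, 567, 752,811.1, 988]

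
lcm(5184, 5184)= 5184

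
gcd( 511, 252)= 7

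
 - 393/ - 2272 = 393/2272 =0.17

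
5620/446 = 12 + 134/223 = 12.60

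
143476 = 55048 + 88428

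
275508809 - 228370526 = 47138283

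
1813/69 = 1813/69  =  26.28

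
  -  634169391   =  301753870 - 935923261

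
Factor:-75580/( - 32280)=2^( - 1 )*3^(-1) * 269^ ( - 1)*3779^1 = 3779/1614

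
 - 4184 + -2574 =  - 6758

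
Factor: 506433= 3^1*223^1*757^1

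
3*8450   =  25350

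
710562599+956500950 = 1667063549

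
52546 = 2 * 26273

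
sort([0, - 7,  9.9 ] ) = [ - 7 , 0,9.9]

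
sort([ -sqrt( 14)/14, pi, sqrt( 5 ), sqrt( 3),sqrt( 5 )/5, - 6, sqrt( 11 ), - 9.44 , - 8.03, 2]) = [ - 9.44, - 8.03 , - 6, - sqrt(14 ) /14, sqrt( 5)/5, sqrt( 3),  2 , sqrt( 5), pi,sqrt( 11) ]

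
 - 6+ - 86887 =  - 86893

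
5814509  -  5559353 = 255156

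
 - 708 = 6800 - 7508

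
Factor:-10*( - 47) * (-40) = -18800 = - 2^4*5^2*47^1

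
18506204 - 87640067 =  - 69133863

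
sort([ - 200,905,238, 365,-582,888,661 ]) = [ - 582, - 200,238,365,661,888,905]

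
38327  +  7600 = 45927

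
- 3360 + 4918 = 1558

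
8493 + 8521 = 17014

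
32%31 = 1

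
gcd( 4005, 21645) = 45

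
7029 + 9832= 16861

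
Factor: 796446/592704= 43/32=2^( - 5)*43^1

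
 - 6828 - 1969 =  - 8797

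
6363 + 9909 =16272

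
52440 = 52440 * 1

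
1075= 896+179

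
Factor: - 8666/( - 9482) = 7^1  *  11^( -1 )*431^( - 1)*619^1 = 4333/4741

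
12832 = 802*16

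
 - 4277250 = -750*5703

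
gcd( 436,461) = 1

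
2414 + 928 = 3342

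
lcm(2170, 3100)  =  21700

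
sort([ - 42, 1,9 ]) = [ - 42,  1,9 ]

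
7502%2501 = 2500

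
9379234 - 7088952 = 2290282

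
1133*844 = 956252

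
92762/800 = 46381/400 = 115.95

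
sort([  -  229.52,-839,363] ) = [ - 839 , - 229.52, 363 ]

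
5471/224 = 5471/224= 24.42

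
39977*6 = 239862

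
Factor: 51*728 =2^3*3^1*7^1*13^1*17^1 = 37128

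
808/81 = 808/81 =9.98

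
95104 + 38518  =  133622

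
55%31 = 24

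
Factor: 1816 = 2^3*227^1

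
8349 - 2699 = 5650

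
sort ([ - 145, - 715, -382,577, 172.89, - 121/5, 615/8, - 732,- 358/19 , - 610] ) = [ - 732, - 715, - 610, - 382,-145, - 121/5, - 358/19, 615/8,172.89, 577] 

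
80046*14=1120644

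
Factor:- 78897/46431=-3757/2211 = - 3^( - 1) * 11^(-1 )*13^1*17^2*67^( - 1 )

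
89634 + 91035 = 180669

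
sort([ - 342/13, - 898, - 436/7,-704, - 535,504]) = [ - 898,- 704,- 535, - 436/7, - 342/13 , 504 ] 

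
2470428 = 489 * 5052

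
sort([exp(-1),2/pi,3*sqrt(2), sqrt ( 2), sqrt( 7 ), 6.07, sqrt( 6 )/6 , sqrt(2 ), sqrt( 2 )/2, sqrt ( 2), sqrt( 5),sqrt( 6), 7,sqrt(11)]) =[exp(  -  1),sqrt(6) /6, 2/pi, sqrt( 2 ) /2,sqrt(2),sqrt(  2),sqrt( 2 ),sqrt(5 ) , sqrt(6 ), sqrt(7 ), sqrt( 11 ), 3*sqrt (2 ), 6.07, 7 ]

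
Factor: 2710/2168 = 5/4 = 2^(  -  2)*5^1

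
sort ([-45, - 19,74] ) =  [ - 45,- 19,74]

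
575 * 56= 32200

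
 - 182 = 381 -563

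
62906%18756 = 6638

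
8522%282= 62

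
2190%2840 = 2190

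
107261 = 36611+70650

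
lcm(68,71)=4828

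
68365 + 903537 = 971902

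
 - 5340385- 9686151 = -15026536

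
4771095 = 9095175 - 4324080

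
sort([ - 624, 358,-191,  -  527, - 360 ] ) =[ - 624 ,-527,-360, - 191,  358]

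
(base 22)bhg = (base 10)5714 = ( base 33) 585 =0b1011001010010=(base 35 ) 4n9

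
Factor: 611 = 13^1*47^1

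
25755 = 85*303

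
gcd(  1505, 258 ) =43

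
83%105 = 83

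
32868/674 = 48 + 258/337 = 48.77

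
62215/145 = 429+2/29 = 429.07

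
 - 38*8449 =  - 321062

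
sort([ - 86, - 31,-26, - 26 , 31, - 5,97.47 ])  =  [ - 86, - 31, - 26, - 26 , - 5 , 31,97.47] 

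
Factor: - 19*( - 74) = 1406 = 2^1*19^1*37^1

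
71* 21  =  1491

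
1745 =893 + 852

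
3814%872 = 326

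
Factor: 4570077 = 3^1*23^1*107^1*619^1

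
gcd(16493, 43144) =1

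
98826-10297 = 88529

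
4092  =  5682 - 1590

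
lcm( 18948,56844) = 56844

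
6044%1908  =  320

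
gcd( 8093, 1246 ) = 1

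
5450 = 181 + 5269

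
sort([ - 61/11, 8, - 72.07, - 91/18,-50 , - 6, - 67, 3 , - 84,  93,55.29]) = [  -  84,- 72.07, - 67, - 50, - 6, - 61/11 , - 91/18,  3,8, 55.29,93 ] 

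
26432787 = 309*85543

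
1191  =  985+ 206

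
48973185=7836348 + 41136837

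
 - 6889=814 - 7703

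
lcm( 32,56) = 224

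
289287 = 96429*3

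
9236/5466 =1 + 1885/2733=1.69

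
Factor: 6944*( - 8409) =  - 58392096 = - 2^5*3^1 *7^1*31^1*2803^1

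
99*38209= 3782691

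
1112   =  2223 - 1111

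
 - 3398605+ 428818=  - 2969787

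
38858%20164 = 18694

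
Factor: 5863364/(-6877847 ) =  - 2^2*13^1*112757^1*6877847^ (  -  1)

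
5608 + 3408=9016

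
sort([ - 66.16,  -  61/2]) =[ -66.16, - 61/2]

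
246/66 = 3 + 8/11 = 3.73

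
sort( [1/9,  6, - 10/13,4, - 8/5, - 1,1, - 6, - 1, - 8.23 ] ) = [ - 8.23, - 6, - 8/5,-1, - 1, - 10/13, 1/9,1 , 4,  6 ]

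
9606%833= 443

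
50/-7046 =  - 25/3523=- 0.01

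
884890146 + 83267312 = 968157458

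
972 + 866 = 1838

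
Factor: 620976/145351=2^4  *3^1 * 17^1*191^(-1 )=816/191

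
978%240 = 18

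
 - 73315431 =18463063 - 91778494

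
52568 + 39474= 92042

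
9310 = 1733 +7577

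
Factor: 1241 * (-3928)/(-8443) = 2^3*17^1*73^1*491^1*8443^(-1)= 4874648/8443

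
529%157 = 58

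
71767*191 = 13707497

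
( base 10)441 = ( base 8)671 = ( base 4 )12321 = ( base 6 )2013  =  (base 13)27C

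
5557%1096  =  77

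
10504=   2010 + 8494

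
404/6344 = 101/1586 = 0.06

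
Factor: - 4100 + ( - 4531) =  - 3^2 *7^1*137^1 = - 8631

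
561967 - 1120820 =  - 558853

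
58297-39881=18416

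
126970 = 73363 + 53607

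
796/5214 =398/2607  =  0.15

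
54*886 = 47844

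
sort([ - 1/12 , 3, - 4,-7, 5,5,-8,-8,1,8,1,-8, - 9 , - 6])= [-9, - 8, - 8, - 8,-7,- 6,-4,- 1/12,1, 1,3,5, 5, 8 ]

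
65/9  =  65/9 = 7.22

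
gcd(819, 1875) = 3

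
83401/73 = 83401/73 =1142.48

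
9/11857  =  9/11857=0.00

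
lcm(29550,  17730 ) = 88650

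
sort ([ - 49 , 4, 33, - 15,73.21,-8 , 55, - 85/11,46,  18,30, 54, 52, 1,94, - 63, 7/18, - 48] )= [ - 63, - 49, - 48, - 15, - 8, - 85/11,7/18,1,4,  18, 30,33,46,52, 54 , 55, 73.21, 94]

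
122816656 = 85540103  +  37276553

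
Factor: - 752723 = -19^1*173^1* 229^1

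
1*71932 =71932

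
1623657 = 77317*21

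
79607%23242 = 9881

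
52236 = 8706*6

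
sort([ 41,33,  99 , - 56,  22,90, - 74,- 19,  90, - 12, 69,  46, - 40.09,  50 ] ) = [ - 74,  -  56, - 40.09, - 19, - 12,22 , 33,41,46, 50, 69,  90,90,99]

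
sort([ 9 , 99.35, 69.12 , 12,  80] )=[9 , 12,69.12, 80, 99.35 ] 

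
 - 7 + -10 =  -17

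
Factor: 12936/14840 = 3^1*5^( - 1)*7^1*11^1 * 53^( - 1) = 231/265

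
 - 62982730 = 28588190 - 91570920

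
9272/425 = 9272/425 = 21.82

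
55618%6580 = 2978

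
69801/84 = 23267/28 = 830.96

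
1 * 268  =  268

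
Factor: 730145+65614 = 3^1 * 37^1*67^1*107^1  =  795759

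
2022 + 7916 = 9938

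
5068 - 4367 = 701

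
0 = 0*632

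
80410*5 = 402050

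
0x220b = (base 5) 234330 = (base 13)3c75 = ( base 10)8715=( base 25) dnf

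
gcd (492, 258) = 6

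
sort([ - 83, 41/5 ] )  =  [ - 83,41/5] 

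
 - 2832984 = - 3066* 924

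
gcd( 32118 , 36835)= 53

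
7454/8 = 931 + 3/4  =  931.75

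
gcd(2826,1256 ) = 314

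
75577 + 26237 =101814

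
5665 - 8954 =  - 3289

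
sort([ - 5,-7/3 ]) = [ - 5, - 7/3]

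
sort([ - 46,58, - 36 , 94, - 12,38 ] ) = [ - 46, - 36, - 12, 38, 58,  94]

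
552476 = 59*9364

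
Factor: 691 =691^1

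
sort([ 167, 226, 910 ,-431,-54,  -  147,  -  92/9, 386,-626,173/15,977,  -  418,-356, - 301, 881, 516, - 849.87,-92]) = [ - 849.87,-626,- 431,  -  418,-356, - 301 ,-147, - 92,-54, - 92/9  ,  173/15, 167, 226, 386 , 516,881, 910,977]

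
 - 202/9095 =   -  1+8893/9095 = - 0.02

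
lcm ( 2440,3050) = 12200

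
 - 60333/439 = - 60333/439 = - 137.43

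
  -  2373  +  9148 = 6775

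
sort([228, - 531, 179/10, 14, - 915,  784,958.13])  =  [-915, - 531, 14, 179/10,228 , 784,958.13] 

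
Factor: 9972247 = 1433^1 * 6959^1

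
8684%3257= 2170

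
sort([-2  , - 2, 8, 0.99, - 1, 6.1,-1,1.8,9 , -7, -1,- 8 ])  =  [-8,  -  7,-2, - 2, - 1, - 1,-1,  0.99, 1.8, 6.1, 8 , 9 ]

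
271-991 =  - 720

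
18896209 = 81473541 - 62577332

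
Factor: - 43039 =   -  193^1*223^1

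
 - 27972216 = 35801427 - 63773643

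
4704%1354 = 642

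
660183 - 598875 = 61308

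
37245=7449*5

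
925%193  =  153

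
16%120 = 16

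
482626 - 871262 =- 388636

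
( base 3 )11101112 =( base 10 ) 3200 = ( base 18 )9FE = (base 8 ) 6200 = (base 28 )428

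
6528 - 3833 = 2695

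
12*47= 564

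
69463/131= 69463/131= 530.25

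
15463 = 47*329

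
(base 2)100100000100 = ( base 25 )3H8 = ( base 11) 1809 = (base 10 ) 2308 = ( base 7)6505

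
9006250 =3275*2750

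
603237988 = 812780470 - 209542482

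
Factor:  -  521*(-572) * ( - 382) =-113840584 = -2^3*11^1*13^1*191^1*521^1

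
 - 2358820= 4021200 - 6380020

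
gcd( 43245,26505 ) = 1395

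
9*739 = 6651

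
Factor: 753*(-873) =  - 3^3*97^1*251^1 = - 657369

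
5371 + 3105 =8476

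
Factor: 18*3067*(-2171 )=  -  119852226 = - 2^1*3^2*13^1*167^1*3067^1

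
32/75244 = 8/18811  =  0.00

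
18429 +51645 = 70074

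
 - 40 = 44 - 84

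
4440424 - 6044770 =-1604346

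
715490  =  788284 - 72794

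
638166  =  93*6862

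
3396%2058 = 1338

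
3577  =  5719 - 2142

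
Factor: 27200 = 2^6*5^2*17^1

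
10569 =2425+8144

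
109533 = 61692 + 47841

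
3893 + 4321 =8214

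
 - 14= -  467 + 453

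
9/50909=9/50909  =  0.00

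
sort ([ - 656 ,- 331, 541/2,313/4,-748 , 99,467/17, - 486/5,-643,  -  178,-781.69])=[-781.69, - 748,  -  656,- 643, - 331, - 178 , - 486/5, 467/17, 313/4, 99,541/2]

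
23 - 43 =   -  20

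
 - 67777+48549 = -19228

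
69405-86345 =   -  16940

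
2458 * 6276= 15426408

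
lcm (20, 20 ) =20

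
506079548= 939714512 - 433634964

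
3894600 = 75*51928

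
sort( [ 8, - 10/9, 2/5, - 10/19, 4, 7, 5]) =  [ - 10/9, - 10/19, 2/5,4, 5 , 7, 8]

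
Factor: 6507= 3^3 * 241^1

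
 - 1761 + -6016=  - 7777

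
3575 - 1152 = 2423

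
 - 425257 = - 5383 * 79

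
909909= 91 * 9999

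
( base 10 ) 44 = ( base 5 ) 134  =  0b101100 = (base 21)22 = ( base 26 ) 1i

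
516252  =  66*7822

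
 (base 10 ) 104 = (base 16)68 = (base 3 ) 10212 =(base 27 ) 3n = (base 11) 95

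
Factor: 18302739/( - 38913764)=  - 2^ ( - 2)*3^1*7^1 * 13^1*67043^1*9728441^ ( - 1) 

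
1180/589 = 1180/589 = 2.00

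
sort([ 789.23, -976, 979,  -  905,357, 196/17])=[-976, - 905,196/17, 357, 789.23,979]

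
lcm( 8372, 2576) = 33488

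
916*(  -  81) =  - 74196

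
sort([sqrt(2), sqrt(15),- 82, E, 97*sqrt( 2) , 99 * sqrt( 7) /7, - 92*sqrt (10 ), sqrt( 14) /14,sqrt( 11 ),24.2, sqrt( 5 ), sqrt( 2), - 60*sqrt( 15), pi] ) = [ - 92  *  sqrt ( 10) , - 60*sqrt( 15 ), - 82, sqrt( 14) /14,sqrt (2), sqrt( 2 ), sqrt(5 ), E, pi, sqrt (11 ) , sqrt(15),  24.2, 99 * sqrt(7)/7, 97*sqrt(2) ]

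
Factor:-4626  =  -2^1*3^2 * 257^1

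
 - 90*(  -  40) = 3600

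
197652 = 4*49413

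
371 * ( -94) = - 34874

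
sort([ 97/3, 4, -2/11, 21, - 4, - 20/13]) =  [  -  4,-20/13,  -  2/11, 4, 21,97/3]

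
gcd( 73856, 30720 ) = 128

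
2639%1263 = 113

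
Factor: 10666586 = 2^1*7^1*191^1 * 3989^1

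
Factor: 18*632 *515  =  5858640 = 2^4*3^2*5^1  *79^1 * 103^1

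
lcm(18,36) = 36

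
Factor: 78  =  2^1*3^1*13^1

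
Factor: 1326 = 2^1 * 3^1*13^1 * 17^1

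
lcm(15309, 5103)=15309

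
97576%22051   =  9372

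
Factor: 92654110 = 2^1*5^1*9265411^1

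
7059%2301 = 156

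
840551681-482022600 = 358529081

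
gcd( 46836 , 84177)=9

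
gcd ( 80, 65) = 5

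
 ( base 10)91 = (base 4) 1123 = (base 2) 1011011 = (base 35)2l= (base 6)231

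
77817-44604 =33213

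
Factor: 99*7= 693 = 3^2*7^1*11^1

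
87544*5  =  437720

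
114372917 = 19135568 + 95237349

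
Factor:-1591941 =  - 3^1 *13^1*40819^1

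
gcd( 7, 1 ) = 1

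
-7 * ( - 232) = 1624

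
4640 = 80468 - 75828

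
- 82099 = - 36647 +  - 45452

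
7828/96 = 1957/24 = 81.54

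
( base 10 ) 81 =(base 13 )63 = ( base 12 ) 69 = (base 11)74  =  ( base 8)121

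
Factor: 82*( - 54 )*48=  - 2^6*3^4*41^1 = - 212544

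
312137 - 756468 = - 444331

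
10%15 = 10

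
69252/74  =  34626/37= 935.84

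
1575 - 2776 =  - 1201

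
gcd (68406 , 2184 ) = 78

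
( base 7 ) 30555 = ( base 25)BOD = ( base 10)7488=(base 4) 1311000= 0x1d40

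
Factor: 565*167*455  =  42931525  =  5^2*7^1*13^1 *113^1*167^1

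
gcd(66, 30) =6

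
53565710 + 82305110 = 135870820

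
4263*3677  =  15675051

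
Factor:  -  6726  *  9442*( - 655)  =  2^2*3^1 * 5^1*19^1*59^1*131^1* 4721^1 = 41597014260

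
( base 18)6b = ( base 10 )119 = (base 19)65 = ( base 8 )167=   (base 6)315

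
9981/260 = 9981/260 = 38.39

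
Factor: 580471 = 580471^1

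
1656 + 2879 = 4535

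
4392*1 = 4392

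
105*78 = 8190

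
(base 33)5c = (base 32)5H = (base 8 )261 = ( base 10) 177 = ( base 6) 453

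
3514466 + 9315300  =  12829766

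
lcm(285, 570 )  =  570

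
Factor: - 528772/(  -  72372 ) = 3^ ( - 1 )*37^( - 1 )*811^1 = 811/111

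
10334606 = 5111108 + 5223498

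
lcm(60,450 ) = 900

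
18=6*3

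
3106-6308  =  -3202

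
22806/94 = 11403/47 =242.62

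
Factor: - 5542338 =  - 2^1*3^1*19^1 *61^1*797^1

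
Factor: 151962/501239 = 258/851 = 2^1*3^1*23^( - 1)*37^( - 1) * 43^1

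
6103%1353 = 691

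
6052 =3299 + 2753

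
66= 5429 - 5363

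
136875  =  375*365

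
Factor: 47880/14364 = 10/3 = 2^1*3^( - 1 )*5^1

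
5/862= 5/862 = 0.01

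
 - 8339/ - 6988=1+1351/6988 = 1.19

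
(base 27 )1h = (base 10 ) 44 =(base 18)28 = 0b101100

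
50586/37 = 50586/37 = 1367.19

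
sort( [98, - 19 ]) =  [ - 19,  98 ]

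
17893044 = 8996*1989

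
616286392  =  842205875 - 225919483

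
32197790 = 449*71710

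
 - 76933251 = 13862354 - 90795605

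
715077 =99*7223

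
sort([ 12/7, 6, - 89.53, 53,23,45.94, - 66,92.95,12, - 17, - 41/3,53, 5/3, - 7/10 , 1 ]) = [  -  89.53, - 66, - 17,-41/3, - 7/10, 1, 5/3,12/7, 6, 12, 23, 45.94, 53, 53,92.95]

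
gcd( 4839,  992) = 1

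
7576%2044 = 1444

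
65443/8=8180 + 3/8 = 8180.38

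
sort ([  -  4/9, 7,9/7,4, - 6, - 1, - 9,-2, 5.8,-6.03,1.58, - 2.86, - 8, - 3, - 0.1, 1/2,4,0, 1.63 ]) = [ - 9, - 8, -6.03,-6, - 3, - 2.86, - 2, - 1, - 4/9, - 0.1, 0, 1/2,  9/7,1.58, 1.63,4,4,5.8,7] 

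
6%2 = 0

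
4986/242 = 2493/121 = 20.60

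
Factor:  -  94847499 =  - 3^2*10538611^1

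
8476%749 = 237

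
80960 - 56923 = 24037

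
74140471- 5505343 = 68635128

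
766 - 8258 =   -  7492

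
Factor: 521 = 521^1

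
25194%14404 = 10790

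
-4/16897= - 1+16893/16897 = - 0.00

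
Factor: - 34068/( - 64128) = 2^( - 5)*17^1 = 17/32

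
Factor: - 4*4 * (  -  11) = 176= 2^4*11^1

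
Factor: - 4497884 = -2^2*601^1*1871^1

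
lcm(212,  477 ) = 1908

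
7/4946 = 7/4946 = 0.00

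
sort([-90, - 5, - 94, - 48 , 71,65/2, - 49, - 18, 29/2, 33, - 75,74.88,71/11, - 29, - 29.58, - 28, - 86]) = [ - 94 , - 90,  -  86,-75,- 49, - 48,-29.58  ,-29, - 28, - 18,  -  5,71/11,  29/2,65/2,33,71,74.88 ]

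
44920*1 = 44920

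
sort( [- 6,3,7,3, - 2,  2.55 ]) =[ - 6, - 2,2.55,3,3, 7] 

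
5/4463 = 5/4463 = 0.00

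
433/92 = 4 + 65/92 = 4.71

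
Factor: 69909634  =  2^1* 34954817^1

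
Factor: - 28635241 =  - 2953^1*9697^1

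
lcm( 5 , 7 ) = 35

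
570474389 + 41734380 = 612208769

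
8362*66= 551892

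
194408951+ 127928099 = 322337050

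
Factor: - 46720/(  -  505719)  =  2^7*3^( - 2)*5^1*73^1* 83^( - 1 ) * 677^ ( - 1)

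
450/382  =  225/191 = 1.18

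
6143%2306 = 1531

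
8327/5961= 1 + 2366/5961 = 1.40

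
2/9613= 2/9613 =0.00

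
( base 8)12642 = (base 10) 5538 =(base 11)4185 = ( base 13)26A0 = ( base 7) 22101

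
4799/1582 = 3 + 53/1582 = 3.03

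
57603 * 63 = 3628989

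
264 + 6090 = 6354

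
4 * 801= 3204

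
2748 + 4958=7706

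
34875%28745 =6130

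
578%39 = 32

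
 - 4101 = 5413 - 9514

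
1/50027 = 1/50027 = 0.00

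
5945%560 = 345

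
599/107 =599/107 = 5.60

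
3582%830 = 262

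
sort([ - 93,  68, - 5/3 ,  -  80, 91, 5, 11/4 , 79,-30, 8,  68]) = [ - 93, - 80, - 30, - 5/3,11/4, 5,8, 68, 68, 79,91 ] 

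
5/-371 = - 1 + 366/371 = - 0.01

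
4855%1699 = 1457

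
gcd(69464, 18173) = 1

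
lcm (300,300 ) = 300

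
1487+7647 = 9134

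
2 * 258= 516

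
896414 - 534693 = 361721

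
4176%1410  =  1356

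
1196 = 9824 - 8628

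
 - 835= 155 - 990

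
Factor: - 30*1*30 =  - 2^2*3^2*5^2  =  - 900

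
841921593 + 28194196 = 870115789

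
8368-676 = 7692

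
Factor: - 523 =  - 523^1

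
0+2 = 2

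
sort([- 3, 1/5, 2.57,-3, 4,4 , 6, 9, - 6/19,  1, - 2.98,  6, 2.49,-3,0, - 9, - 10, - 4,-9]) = [ - 10, - 9, - 9, - 4, - 3, - 3, - 3, - 2.98,- 6/19, 0,1/5, 1, 2.49,2.57, 4,  4, 6,  6,  9 ]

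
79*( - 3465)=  - 273735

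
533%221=91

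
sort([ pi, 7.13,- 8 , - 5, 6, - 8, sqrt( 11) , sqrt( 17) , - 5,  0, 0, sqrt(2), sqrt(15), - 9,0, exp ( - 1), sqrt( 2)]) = [ - 9, - 8, - 8, - 5, - 5, 0,0, 0, exp (-1) , sqrt (2 ),  sqrt (2),pi, sqrt ( 11), sqrt(15 ), sqrt( 17 ) , 6,  7.13]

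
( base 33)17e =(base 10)1334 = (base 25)239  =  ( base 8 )2466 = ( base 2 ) 10100110110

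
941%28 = 17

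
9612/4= 2403 = 2403.00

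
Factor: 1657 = 1657^1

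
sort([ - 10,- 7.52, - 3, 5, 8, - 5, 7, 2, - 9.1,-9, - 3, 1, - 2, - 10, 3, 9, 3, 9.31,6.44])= [ - 10, - 10, - 9.1, - 9, - 7.52, - 5, - 3, - 3, - 2, 1, 2, 3 , 3, 5, 6.44, 7,8, 9, 9.31]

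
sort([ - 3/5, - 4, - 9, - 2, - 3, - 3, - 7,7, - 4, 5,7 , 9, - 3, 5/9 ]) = [ - 9, - 7, - 4, - 4, - 3, - 3, - 3, - 2, - 3/5, 5/9,  5,7, 7, 9] 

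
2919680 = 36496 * 80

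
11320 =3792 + 7528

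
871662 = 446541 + 425121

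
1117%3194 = 1117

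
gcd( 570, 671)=1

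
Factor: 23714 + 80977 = 3^1*34897^1  =  104691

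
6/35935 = 6/35935 = 0.00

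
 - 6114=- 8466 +2352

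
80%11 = 3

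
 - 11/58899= - 11/58899=- 0.00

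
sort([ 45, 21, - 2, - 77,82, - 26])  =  [ - 77, - 26, - 2, 21, 45, 82]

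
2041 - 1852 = 189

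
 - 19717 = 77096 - 96813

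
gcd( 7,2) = 1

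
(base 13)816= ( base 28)1kr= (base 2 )10101011011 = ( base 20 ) 38B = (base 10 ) 1371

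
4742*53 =251326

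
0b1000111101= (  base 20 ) 18D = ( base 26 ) m1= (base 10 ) 573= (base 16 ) 23D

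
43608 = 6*7268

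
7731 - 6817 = 914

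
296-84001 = -83705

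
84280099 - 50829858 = 33450241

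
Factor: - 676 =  - 2^2*13^2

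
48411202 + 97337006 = 145748208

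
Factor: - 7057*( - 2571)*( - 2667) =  - 3^2*7^1*127^1*857^1*7057^1 = - 48388839849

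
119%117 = 2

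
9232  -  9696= - 464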